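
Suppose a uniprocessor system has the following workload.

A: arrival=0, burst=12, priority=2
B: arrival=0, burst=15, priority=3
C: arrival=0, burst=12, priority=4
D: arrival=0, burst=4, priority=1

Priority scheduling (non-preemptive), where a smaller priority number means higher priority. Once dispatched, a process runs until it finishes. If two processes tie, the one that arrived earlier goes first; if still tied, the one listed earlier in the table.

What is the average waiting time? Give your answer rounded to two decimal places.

Timeline: | D 0-4 | A 4-16 | B 16-31 | C 31-43 |
Completion: A=16  B=31  C=43  D=4
Turnaround (C−A): A=16  B=31  C=43  D=4
Waiting times: A=4, B=16, C=31, D=0
Average waiting = (4+16+31+0) / 4 = 51/4 = 12.75

12.75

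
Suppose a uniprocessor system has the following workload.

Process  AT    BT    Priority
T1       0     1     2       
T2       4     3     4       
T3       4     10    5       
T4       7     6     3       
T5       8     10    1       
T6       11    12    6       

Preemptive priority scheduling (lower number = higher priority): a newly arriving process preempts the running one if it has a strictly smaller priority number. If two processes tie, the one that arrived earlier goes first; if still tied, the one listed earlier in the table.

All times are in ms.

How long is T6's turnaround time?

34

Gantt: | T1 0-1 | idle 1-4 | T2 4-7 | T4 7-8 | T5 8-18 | T4 18-23 | T3 23-33 | T6 33-45 |
Completion: T1=1  T2=7  T3=33  T4=23  T5=18  T6=45
Turnaround (C−A): T1=1  T2=3  T3=29  T4=16  T5=10  T6=34
Turnaround(T6) = completion − arrival = 45 − 11 = 34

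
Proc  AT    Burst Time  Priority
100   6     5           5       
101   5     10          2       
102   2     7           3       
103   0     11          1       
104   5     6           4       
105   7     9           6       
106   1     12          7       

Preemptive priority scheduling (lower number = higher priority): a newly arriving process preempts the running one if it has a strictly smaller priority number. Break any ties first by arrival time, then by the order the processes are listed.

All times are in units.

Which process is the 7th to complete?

106

Gantt: | 103 0-11 | 101 11-21 | 102 21-28 | 104 28-34 | 100 34-39 | 105 39-48 | 106 48-60 |
Completion: 100=39  101=21  102=28  103=11  104=34  105=48  106=60
Turnaround (C−A): 100=33  101=16  102=26  103=11  104=29  105=41  106=59
Finish order: 103 → 101 → 102 → 104 → 100 → 105 → 106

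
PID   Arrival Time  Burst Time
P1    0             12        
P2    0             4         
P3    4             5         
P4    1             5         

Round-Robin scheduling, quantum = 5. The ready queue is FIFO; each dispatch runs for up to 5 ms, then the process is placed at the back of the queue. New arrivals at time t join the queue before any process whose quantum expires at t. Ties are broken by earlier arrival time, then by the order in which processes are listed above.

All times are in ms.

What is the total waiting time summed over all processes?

37

Gantt: | P1 0-5 | P2 5-9 | P4 9-14 | P3 14-19 | P1 19-26 |
Completion: P1=26  P2=9  P3=19  P4=14
Turnaround (C−A): P1=26  P2=9  P3=15  P4=13
Waiting = turnaround − burst: P1=14, P2=5, P3=10, P4=8
Total waiting = 14 + 5 + 10 + 8 = 37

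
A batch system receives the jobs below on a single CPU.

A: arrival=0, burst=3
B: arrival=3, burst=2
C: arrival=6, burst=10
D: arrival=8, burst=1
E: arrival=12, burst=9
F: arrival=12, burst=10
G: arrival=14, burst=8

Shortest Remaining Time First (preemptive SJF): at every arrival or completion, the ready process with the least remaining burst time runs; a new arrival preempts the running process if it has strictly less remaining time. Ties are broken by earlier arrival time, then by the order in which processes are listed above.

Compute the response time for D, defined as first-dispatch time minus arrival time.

0

Timeline: | A 0-3 | B 3-5 | idle 5-6 | C 6-8 | D 8-9 | C 9-17 | G 17-25 | E 25-34 | F 34-44 |
Completion: A=3  B=5  C=17  D=9  E=34  F=44  G=25
Turnaround (C−A): A=3  B=2  C=11  D=1  E=22  F=32  G=11
Response(D) = first start − arrival = 8 − 8 = 0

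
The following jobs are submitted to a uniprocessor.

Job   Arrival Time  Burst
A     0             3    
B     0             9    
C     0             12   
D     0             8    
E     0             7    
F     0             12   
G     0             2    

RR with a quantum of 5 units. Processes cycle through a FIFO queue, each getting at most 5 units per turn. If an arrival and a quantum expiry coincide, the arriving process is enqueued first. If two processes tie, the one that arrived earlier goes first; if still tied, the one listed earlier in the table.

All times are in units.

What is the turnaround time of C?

Schedule: | A 0-3 | B 3-8 | C 8-13 | D 13-18 | E 18-23 | F 23-28 | G 28-30 | B 30-34 | C 34-39 | D 39-42 | E 42-44 | F 44-49 | C 49-51 | F 51-53 |
Completion: A=3  B=34  C=51  D=42  E=44  F=53  G=30
Turnaround(C) = completion − arrival = 51 − 0 = 51

51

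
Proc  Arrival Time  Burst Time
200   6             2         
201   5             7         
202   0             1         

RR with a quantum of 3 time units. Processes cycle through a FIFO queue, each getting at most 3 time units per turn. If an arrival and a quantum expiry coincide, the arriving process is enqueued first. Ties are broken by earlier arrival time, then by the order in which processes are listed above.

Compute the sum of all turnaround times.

14

Schedule: | 202 0-1 | idle 1-5 | 201 5-8 | 200 8-10 | 201 10-14 |
Completion: 200=10  201=14  202=1
Turnaround (C−A): 200=4  201=9  202=1
Turnaround = completion − arrival: 200=4, 201=9, 202=1
Total turnaround = 4 + 9 + 1 = 14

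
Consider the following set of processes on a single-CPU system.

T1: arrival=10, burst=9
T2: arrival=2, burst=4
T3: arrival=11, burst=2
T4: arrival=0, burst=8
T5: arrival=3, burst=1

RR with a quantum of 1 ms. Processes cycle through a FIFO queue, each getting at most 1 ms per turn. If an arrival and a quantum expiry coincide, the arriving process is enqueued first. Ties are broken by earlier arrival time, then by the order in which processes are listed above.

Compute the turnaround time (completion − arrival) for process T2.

8

Gantt: | T4 0-2 | T2 2-3 | T4 3-4 | T5 4-5 | T2 5-6 | T4 6-7 | T2 7-8 | T4 8-9 | T2 9-10 | T4 10-11 | T1 11-12 | T3 12-13 | T4 13-14 | T1 14-15 | T3 15-16 | T4 16-17 | T1 17-24 |
Completion: T1=24  T2=10  T3=16  T4=17  T5=5
Turnaround(T2) = completion − arrival = 10 − 2 = 8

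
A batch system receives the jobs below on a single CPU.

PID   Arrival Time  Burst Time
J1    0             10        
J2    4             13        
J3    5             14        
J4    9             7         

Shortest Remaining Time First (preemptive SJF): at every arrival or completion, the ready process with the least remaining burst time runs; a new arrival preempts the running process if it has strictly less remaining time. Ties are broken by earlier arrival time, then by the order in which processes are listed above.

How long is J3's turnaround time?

Timeline: | J1 0-10 | J4 10-17 | J2 17-30 | J3 30-44 |
Completion: J1=10  J2=30  J3=44  J4=17
Turnaround(J3) = completion − arrival = 44 − 5 = 39

39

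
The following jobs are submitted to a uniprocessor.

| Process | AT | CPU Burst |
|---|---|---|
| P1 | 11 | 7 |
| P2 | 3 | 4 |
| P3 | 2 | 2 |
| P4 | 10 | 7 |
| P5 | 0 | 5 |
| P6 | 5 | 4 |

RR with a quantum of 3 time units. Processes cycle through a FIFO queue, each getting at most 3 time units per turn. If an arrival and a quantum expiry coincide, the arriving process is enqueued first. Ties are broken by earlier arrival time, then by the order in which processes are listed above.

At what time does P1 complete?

29

Timeline: | P5 0-3 | P3 3-5 | P2 5-8 | P5 8-10 | P6 10-13 | P2 13-14 | P4 14-17 | P1 17-20 | P6 20-21 | P4 21-24 | P1 24-27 | P4 27-28 | P1 28-29 |
Completion: P1=29  P2=14  P3=5  P4=28  P5=10  P6=21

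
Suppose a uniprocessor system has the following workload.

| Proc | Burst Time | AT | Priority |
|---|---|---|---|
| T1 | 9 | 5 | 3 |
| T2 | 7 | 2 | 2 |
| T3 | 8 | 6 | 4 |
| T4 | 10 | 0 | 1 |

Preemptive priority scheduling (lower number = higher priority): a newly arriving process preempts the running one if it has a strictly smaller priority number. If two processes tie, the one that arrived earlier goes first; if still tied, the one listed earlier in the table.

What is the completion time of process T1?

Timeline: | T4 0-10 | T2 10-17 | T1 17-26 | T3 26-34 |
Completion: T1=26  T2=17  T3=34  T4=10

26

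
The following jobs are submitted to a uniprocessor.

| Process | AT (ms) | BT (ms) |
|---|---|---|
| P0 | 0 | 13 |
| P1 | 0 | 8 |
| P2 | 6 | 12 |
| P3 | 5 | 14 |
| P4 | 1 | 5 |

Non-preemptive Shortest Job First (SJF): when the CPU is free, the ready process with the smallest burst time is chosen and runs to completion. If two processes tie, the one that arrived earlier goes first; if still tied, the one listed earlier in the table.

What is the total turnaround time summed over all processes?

Gantt: | P1 0-8 | P4 8-13 | P2 13-25 | P0 25-38 | P3 38-52 |
Completion: P0=38  P1=8  P2=25  P3=52  P4=13
Turnaround = completion − arrival: P0=38, P1=8, P2=19, P3=47, P4=12
Total turnaround = 38 + 8 + 19 + 47 + 12 = 124

124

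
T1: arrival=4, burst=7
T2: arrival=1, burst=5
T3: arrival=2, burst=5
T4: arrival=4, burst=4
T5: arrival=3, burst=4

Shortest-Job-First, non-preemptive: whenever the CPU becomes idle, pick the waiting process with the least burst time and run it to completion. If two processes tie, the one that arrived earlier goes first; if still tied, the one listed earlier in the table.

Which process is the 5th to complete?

Schedule: | idle 0-1 | T2 1-6 | T5 6-10 | T4 10-14 | T3 14-19 | T1 19-26 |
Completion: T1=26  T2=6  T3=19  T4=14  T5=10
Turnaround (C−A): T1=22  T2=5  T3=17  T4=10  T5=7
Finish order: T2 → T5 → T4 → T3 → T1

T1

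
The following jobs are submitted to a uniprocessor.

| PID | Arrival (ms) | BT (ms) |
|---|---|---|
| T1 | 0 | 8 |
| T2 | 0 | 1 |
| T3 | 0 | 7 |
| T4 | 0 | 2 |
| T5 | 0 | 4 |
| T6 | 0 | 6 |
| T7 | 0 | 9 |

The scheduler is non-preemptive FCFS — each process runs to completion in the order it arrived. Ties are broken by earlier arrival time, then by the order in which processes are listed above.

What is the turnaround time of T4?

18

Gantt: | T1 0-8 | T2 8-9 | T3 9-16 | T4 16-18 | T5 18-22 | T6 22-28 | T7 28-37 |
Completion: T1=8  T2=9  T3=16  T4=18  T5=22  T6=28  T7=37
Turnaround(T4) = completion − arrival = 18 − 0 = 18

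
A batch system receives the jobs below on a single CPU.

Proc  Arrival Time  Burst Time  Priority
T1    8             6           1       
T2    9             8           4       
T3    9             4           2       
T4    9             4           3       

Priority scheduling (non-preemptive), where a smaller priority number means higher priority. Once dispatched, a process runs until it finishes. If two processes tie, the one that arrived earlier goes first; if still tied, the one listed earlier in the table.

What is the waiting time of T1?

Timeline: | idle 0-8 | T1 8-14 | T3 14-18 | T4 18-22 | T2 22-30 |
Completion: T1=14  T2=30  T3=18  T4=22
Turnaround (C−A): T1=6  T2=21  T3=9  T4=13
Waiting(T1) = turnaround − burst = 6 − 6 = 0

0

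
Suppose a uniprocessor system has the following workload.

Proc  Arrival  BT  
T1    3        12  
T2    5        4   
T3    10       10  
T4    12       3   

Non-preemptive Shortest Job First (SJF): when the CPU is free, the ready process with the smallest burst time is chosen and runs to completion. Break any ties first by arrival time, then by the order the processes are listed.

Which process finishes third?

Timeline: | idle 0-3 | T1 3-15 | T4 15-18 | T2 18-22 | T3 22-32 |
Completion: T1=15  T2=22  T3=32  T4=18
Turnaround (C−A): T1=12  T2=17  T3=22  T4=6
Finish order: T1 → T4 → T2 → T3

T2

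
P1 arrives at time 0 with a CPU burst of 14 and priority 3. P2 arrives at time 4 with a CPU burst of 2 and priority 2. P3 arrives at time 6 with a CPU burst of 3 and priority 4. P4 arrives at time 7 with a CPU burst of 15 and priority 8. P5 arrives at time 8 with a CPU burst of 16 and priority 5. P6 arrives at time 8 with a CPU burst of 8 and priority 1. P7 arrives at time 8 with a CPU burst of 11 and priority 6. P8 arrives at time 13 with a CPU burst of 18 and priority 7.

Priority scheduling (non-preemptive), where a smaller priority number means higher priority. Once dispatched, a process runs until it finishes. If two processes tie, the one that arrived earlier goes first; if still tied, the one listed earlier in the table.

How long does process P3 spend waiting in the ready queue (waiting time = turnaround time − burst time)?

Timeline: | P1 0-14 | P6 14-22 | P2 22-24 | P3 24-27 | P5 27-43 | P7 43-54 | P8 54-72 | P4 72-87 |
Completion: P1=14  P2=24  P3=27  P4=87  P5=43  P6=22  P7=54  P8=72
Turnaround (C−A): P1=14  P2=20  P3=21  P4=80  P5=35  P6=14  P7=46  P8=59
Waiting(P3) = turnaround − burst = 21 − 3 = 18

18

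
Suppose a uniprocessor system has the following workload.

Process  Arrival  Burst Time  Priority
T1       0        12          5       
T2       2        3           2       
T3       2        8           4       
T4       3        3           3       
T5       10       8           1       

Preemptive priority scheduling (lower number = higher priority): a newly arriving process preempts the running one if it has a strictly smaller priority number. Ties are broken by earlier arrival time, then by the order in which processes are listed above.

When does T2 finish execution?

5

Schedule: | T1 0-2 | T2 2-5 | T4 5-8 | T3 8-10 | T5 10-18 | T3 18-24 | T1 24-34 |
Completion: T1=34  T2=5  T3=24  T4=8  T5=18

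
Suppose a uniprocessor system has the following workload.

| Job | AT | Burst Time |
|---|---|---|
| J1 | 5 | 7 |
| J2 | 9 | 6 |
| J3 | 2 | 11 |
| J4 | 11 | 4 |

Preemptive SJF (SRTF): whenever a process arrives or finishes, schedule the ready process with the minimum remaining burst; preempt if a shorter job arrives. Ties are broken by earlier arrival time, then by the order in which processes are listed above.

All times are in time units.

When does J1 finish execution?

Timeline: | idle 0-2 | J3 2-5 | J1 5-12 | J4 12-16 | J2 16-22 | J3 22-30 |
Completion: J1=12  J2=22  J3=30  J4=16

12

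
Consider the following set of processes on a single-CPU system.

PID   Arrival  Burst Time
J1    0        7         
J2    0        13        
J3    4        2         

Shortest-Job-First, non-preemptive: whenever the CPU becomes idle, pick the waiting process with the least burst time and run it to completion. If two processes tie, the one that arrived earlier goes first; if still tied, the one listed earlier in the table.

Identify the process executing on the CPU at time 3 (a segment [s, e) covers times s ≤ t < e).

Timeline: | J1 0-7 | J3 7-9 | J2 9-22 |
Completion: J1=7  J2=22  J3=9

J1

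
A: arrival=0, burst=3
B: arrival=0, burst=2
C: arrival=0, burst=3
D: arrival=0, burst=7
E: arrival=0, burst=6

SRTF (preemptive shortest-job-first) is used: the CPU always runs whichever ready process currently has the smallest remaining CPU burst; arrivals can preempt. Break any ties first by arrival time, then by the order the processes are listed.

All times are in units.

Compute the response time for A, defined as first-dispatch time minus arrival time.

Schedule: | B 0-2 | A 2-5 | C 5-8 | E 8-14 | D 14-21 |
Completion: A=5  B=2  C=8  D=21  E=14
Turnaround (C−A): A=5  B=2  C=8  D=21  E=14
Response(A) = first start − arrival = 2 − 0 = 2

2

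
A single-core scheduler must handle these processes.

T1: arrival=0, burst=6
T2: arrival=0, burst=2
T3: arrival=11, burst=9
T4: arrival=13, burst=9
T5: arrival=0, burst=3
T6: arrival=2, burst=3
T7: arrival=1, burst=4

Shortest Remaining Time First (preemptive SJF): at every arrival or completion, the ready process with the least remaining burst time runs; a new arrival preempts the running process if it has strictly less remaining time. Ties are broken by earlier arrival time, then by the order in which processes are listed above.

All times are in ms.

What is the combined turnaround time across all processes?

81

Timeline: | T2 0-2 | T5 2-5 | T6 5-8 | T7 8-12 | T1 12-18 | T3 18-27 | T4 27-36 |
Completion: T1=18  T2=2  T3=27  T4=36  T5=5  T6=8  T7=12
Turnaround (C−A): T1=18  T2=2  T3=16  T4=23  T5=5  T6=6  T7=11
Turnaround = completion − arrival: T1=18, T2=2, T3=16, T4=23, T5=5, T6=6, T7=11
Total turnaround = 18 + 2 + 16 + 23 + 5 + 6 + 11 = 81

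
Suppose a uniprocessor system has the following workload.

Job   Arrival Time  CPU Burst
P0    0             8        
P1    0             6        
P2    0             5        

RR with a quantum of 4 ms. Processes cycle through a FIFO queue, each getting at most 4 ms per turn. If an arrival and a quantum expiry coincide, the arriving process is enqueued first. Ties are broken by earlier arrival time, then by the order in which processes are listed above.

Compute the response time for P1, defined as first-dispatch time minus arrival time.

Schedule: | P0 0-4 | P1 4-8 | P2 8-12 | P0 12-16 | P1 16-18 | P2 18-19 |
Completion: P0=16  P1=18  P2=19
Response(P1) = first start − arrival = 4 − 0 = 4

4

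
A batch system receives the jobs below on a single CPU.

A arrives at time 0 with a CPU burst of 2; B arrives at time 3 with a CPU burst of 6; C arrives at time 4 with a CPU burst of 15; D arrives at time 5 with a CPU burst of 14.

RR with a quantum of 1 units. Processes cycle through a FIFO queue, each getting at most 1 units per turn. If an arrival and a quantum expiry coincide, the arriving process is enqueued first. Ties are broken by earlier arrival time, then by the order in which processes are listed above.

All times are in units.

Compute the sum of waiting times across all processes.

46

Schedule: | A 0-2 | idle 2-3 | B 3-4 | C 4-5 | B 5-6 | D 6-7 | C 7-8 | B 8-9 | D 9-10 | C 10-11 | B 11-12 | D 12-13 | C 13-14 | B 14-15 | D 15-16 | C 16-17 | B 17-18 | D 18-19 | C 19-20 | D 20-21 | C 21-22 | D 22-23 | C 23-24 | D 24-25 | C 25-26 | D 26-27 | C 27-28 | D 28-29 | C 29-30 | D 30-31 | C 31-32 | D 32-33 | C 33-34 | D 34-35 | C 35-36 | D 36-37 | C 37-38 |
Completion: A=2  B=18  C=38  D=37
Turnaround (C−A): A=2  B=15  C=34  D=32
Waiting = turnaround − burst: A=0, B=9, C=19, D=18
Total waiting = 0 + 9 + 19 + 18 = 46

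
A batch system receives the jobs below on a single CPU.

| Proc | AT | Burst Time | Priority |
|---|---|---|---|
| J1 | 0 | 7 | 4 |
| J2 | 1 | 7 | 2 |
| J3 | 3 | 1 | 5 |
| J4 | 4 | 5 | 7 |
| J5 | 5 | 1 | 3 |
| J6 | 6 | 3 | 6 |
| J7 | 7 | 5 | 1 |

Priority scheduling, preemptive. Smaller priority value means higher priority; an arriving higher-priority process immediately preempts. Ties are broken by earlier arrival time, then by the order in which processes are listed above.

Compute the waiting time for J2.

Schedule: | J1 0-1 | J2 1-7 | J7 7-12 | J2 12-13 | J5 13-14 | J1 14-20 | J3 20-21 | J6 21-24 | J4 24-29 |
Completion: J1=20  J2=13  J3=21  J4=29  J5=14  J6=24  J7=12
Waiting(J2) = turnaround − burst = 12 − 7 = 5

5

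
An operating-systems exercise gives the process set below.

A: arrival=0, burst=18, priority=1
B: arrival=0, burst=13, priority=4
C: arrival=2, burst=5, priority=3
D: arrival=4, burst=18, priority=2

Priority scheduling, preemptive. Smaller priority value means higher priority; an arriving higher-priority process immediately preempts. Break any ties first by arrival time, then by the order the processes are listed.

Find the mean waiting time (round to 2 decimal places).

22.25

Schedule: | A 0-18 | D 18-36 | C 36-41 | B 41-54 |
Completion: A=18  B=54  C=41  D=36
Waiting times: A=0, B=41, C=34, D=14
Average waiting = (0+41+34+14) / 4 = 89/4 = 22.25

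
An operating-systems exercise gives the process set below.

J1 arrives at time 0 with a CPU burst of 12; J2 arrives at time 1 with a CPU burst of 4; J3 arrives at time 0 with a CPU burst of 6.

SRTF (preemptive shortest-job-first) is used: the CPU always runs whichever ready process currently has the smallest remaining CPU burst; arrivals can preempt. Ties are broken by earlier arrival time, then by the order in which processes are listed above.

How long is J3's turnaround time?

10

Schedule: | J3 0-1 | J2 1-5 | J3 5-10 | J1 10-22 |
Completion: J1=22  J2=5  J3=10
Turnaround(J3) = completion − arrival = 10 − 0 = 10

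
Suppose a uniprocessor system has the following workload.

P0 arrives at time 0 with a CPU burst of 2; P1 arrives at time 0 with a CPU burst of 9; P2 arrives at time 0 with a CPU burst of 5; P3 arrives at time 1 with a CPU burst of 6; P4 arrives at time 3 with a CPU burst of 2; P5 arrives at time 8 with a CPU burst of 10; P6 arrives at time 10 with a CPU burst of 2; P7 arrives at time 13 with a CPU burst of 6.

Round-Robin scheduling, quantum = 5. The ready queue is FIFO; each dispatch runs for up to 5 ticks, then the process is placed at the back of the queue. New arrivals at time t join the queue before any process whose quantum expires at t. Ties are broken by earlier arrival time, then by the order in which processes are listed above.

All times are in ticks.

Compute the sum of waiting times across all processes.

Timeline: | P0 0-2 | P1 2-7 | P2 7-12 | P3 12-17 | P4 17-19 | P1 19-23 | P5 23-28 | P6 28-30 | P7 30-35 | P3 35-36 | P5 36-41 | P7 41-42 |
Completion: P0=2  P1=23  P2=12  P3=36  P4=19  P5=41  P6=30  P7=42
Turnaround (C−A): P0=2  P1=23  P2=12  P3=35  P4=16  P5=33  P6=20  P7=29
Waiting = turnaround − burst: P0=0, P1=14, P2=7, P3=29, P4=14, P5=23, P6=18, P7=23
Total waiting = 0 + 14 + 7 + 29 + 14 + 23 + 18 + 23 = 128

128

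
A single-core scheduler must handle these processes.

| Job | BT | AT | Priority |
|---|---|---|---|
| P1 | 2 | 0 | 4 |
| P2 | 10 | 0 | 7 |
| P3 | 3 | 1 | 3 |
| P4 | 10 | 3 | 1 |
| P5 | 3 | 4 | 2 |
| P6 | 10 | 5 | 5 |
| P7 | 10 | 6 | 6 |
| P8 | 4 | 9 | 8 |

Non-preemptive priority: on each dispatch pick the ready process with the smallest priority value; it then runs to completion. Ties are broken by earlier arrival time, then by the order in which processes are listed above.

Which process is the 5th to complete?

Gantt: | P1 0-2 | P3 2-5 | P4 5-15 | P5 15-18 | P6 18-28 | P7 28-38 | P2 38-48 | P8 48-52 |
Completion: P1=2  P2=48  P3=5  P4=15  P5=18  P6=28  P7=38  P8=52
Finish order: P1 → P3 → P4 → P5 → P6 → P7 → P2 → P8

P6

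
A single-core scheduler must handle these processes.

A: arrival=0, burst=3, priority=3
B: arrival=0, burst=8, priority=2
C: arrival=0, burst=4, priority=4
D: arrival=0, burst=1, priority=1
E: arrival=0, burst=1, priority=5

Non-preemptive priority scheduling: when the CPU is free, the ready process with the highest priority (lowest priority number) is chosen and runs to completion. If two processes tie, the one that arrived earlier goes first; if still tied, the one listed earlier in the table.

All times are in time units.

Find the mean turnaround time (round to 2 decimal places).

Schedule: | D 0-1 | B 1-9 | A 9-12 | C 12-16 | E 16-17 |
Completion: A=12  B=9  C=16  D=1  E=17
Turnaround (C−A): A=12  B=9  C=16  D=1  E=17
Turnaround times: A=12, B=9, C=16, D=1, E=17
Average turnaround = (12+9+16+1+17) / 5 = 55/5 = 11.00

11.00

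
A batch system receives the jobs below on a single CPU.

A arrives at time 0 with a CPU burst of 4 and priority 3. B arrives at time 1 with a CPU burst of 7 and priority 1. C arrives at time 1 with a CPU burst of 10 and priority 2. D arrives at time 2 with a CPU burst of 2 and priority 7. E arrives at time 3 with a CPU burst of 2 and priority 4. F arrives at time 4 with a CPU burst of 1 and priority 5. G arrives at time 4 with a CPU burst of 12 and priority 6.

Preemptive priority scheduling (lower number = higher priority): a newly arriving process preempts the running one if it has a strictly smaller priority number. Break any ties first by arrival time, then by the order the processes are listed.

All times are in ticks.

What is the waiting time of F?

19

Timeline: | A 0-1 | B 1-8 | C 8-18 | A 18-21 | E 21-23 | F 23-24 | G 24-36 | D 36-38 |
Completion: A=21  B=8  C=18  D=38  E=23  F=24  G=36
Turnaround (C−A): A=21  B=7  C=17  D=36  E=20  F=20  G=32
Waiting(F) = turnaround − burst = 20 − 1 = 19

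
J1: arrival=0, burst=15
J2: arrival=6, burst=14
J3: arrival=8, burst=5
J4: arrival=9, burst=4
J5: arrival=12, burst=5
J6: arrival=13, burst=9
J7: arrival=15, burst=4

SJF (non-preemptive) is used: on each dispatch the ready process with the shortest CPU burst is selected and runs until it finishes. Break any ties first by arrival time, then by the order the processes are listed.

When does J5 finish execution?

Gantt: | J1 0-15 | J4 15-19 | J7 19-23 | J3 23-28 | J5 28-33 | J6 33-42 | J2 42-56 |
Completion: J1=15  J2=56  J3=28  J4=19  J5=33  J6=42  J7=23
Turnaround (C−A): J1=15  J2=50  J3=20  J4=10  J5=21  J6=29  J7=8

33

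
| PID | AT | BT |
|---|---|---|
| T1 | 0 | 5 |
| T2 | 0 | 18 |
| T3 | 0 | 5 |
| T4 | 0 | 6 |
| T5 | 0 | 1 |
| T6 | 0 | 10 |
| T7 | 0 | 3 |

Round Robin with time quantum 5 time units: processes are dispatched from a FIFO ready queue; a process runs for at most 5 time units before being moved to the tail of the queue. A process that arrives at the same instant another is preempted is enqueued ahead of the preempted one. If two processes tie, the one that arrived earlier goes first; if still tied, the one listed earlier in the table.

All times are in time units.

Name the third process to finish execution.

Timeline: | T1 0-5 | T2 5-10 | T3 10-15 | T4 15-20 | T5 20-21 | T6 21-26 | T7 26-29 | T2 29-34 | T4 34-35 | T6 35-40 | T2 40-48 |
Completion: T1=5  T2=48  T3=15  T4=35  T5=21  T6=40  T7=29
Finish order: T1 → T3 → T5 → T7 → T4 → T6 → T2

T5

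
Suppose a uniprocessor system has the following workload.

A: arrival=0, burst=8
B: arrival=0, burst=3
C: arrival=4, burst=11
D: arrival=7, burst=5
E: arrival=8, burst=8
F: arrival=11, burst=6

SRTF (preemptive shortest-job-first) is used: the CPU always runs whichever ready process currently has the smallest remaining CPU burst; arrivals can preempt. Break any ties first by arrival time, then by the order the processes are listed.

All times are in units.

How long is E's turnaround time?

Gantt: | B 0-3 | A 3-11 | D 11-16 | F 16-22 | E 22-30 | C 30-41 |
Completion: A=11  B=3  C=41  D=16  E=30  F=22
Turnaround(E) = completion − arrival = 30 − 8 = 22

22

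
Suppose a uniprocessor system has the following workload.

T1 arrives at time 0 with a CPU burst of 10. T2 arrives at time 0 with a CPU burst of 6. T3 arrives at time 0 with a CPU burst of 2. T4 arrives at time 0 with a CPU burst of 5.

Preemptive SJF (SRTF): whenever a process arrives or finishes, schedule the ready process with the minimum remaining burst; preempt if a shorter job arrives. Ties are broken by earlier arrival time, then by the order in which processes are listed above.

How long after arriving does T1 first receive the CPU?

Gantt: | T3 0-2 | T4 2-7 | T2 7-13 | T1 13-23 |
Completion: T1=23  T2=13  T3=2  T4=7
Turnaround (C−A): T1=23  T2=13  T3=2  T4=7
Response(T1) = first start − arrival = 13 − 0 = 13

13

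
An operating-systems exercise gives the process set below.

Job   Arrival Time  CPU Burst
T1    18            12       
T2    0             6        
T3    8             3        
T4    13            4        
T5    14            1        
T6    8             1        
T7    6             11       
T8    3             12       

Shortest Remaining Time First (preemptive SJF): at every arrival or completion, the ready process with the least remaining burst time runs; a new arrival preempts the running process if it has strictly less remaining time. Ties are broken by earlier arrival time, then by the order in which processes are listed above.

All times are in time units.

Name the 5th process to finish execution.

Gantt: | T2 0-6 | T7 6-8 | T6 8-9 | T3 9-12 | T7 12-13 | T4 13-14 | T5 14-15 | T4 15-18 | T7 18-26 | T8 26-38 | T1 38-50 |
Completion: T1=50  T2=6  T3=12  T4=18  T5=15  T6=9  T7=26  T8=38
Turnaround (C−A): T1=32  T2=6  T3=4  T4=5  T5=1  T6=1  T7=20  T8=35
Finish order: T2 → T6 → T3 → T5 → T4 → T7 → T8 → T1

T4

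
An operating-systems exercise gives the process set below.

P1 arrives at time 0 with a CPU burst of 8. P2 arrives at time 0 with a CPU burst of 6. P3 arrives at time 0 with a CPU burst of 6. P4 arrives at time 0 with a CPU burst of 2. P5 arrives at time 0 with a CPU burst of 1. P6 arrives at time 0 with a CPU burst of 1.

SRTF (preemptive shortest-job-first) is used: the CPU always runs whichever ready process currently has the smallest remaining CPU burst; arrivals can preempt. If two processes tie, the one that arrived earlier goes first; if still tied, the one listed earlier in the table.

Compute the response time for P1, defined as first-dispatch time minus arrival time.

16

Schedule: | P5 0-1 | P6 1-2 | P4 2-4 | P2 4-10 | P3 10-16 | P1 16-24 |
Completion: P1=24  P2=10  P3=16  P4=4  P5=1  P6=2
Response(P1) = first start − arrival = 16 − 0 = 16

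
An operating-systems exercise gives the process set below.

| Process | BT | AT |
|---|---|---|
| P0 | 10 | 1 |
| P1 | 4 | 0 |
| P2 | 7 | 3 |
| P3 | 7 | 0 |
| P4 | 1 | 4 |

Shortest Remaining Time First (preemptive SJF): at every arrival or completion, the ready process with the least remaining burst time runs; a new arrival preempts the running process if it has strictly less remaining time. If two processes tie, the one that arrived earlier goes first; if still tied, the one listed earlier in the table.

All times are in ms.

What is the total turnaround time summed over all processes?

Gantt: | P1 0-4 | P4 4-5 | P3 5-12 | P2 12-19 | P0 19-29 |
Completion: P0=29  P1=4  P2=19  P3=12  P4=5
Turnaround = completion − arrival: P0=28, P1=4, P2=16, P3=12, P4=1
Total turnaround = 28 + 4 + 16 + 12 + 1 = 61

61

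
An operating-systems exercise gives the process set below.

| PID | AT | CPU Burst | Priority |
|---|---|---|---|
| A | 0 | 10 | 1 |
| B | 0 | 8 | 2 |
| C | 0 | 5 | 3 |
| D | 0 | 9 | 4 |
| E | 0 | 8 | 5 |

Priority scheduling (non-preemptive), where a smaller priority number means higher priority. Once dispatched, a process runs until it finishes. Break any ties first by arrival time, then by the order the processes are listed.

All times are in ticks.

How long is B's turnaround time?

18

Gantt: | A 0-10 | B 10-18 | C 18-23 | D 23-32 | E 32-40 |
Completion: A=10  B=18  C=23  D=32  E=40
Turnaround (C−A): A=10  B=18  C=23  D=32  E=40
Turnaround(B) = completion − arrival = 18 − 0 = 18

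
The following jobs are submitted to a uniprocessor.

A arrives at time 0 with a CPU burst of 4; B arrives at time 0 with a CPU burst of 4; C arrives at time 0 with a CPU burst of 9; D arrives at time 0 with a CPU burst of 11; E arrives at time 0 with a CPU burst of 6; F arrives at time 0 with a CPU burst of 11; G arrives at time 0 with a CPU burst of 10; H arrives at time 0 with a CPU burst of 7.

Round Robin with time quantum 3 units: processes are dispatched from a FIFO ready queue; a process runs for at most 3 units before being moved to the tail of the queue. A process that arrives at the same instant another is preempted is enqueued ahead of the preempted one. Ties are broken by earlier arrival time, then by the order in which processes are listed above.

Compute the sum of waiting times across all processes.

Timeline: | A 0-3 | B 3-6 | C 6-9 | D 9-12 | E 12-15 | F 15-18 | G 18-21 | H 21-24 | A 24-25 | B 25-26 | C 26-29 | D 29-32 | E 32-35 | F 35-38 | G 38-41 | H 41-44 | C 44-47 | D 47-50 | F 50-53 | G 53-56 | H 56-57 | D 57-59 | F 59-61 | G 61-62 |
Completion: A=25  B=26  C=47  D=59  E=35  F=61  G=62  H=57
Waiting = turnaround − burst: A=21, B=22, C=38, D=48, E=29, F=50, G=52, H=50
Total waiting = 21 + 22 + 38 + 48 + 29 + 50 + 52 + 50 = 310

310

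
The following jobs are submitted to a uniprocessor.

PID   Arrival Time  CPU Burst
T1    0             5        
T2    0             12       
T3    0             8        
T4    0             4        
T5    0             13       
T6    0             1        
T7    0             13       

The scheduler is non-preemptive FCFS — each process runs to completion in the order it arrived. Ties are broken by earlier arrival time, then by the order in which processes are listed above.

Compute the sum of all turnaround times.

Schedule: | T1 0-5 | T2 5-17 | T3 17-25 | T4 25-29 | T5 29-42 | T6 42-43 | T7 43-56 |
Completion: T1=5  T2=17  T3=25  T4=29  T5=42  T6=43  T7=56
Turnaround = completion − arrival: T1=5, T2=17, T3=25, T4=29, T5=42, T6=43, T7=56
Total turnaround = 5 + 17 + 25 + 29 + 42 + 43 + 56 = 217

217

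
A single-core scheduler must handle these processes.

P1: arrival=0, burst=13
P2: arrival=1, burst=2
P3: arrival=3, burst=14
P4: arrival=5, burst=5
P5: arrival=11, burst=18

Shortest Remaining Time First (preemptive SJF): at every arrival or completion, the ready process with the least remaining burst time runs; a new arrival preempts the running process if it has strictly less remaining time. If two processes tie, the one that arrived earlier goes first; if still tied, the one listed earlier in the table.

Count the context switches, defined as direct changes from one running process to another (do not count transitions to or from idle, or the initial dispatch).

6

Schedule: | P1 0-1 | P2 1-3 | P1 3-5 | P4 5-10 | P1 10-20 | P3 20-34 | P5 34-52 |
Completion: P1=20  P2=3  P3=34  P4=10  P5=52
Turnaround (C−A): P1=20  P2=2  P3=31  P4=5  P5=41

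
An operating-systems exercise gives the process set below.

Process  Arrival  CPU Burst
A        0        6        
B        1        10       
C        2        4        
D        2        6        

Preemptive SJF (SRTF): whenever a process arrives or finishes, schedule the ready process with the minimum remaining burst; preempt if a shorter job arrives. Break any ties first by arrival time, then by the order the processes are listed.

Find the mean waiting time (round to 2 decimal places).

Gantt: | A 0-6 | C 6-10 | D 10-16 | B 16-26 |
Completion: A=6  B=26  C=10  D=16
Waiting times: A=0, B=15, C=4, D=8
Average waiting = (0+15+4+8) / 4 = 27/4 = 6.75

6.75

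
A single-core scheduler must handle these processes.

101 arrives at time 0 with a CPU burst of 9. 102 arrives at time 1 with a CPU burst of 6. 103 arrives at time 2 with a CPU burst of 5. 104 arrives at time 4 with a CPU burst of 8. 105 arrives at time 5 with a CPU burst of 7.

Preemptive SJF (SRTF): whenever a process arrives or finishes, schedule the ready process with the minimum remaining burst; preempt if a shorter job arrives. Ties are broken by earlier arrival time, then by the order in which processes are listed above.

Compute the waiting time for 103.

Timeline: | 101 0-1 | 102 1-7 | 103 7-12 | 105 12-19 | 101 19-27 | 104 27-35 |
Completion: 101=27  102=7  103=12  104=35  105=19
Turnaround (C−A): 101=27  102=6  103=10  104=31  105=14
Waiting(103) = turnaround − burst = 10 − 5 = 5

5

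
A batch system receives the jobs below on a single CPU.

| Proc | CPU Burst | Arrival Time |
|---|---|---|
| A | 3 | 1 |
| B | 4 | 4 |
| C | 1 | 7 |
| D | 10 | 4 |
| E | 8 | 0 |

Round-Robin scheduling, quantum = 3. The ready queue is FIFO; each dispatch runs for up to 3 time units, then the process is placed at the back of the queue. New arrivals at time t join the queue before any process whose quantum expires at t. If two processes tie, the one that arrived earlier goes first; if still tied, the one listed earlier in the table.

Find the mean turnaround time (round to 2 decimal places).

13.80

Timeline: | E 0-3 | A 3-6 | E 6-9 | B 9-12 | D 12-15 | C 15-16 | E 16-18 | B 18-19 | D 19-26 |
Completion: A=6  B=19  C=16  D=26  E=18
Turnaround (C−A): A=5  B=15  C=9  D=22  E=18
Turnaround times: A=5, B=15, C=9, D=22, E=18
Average turnaround = (5+15+9+22+18) / 5 = 69/5 = 13.80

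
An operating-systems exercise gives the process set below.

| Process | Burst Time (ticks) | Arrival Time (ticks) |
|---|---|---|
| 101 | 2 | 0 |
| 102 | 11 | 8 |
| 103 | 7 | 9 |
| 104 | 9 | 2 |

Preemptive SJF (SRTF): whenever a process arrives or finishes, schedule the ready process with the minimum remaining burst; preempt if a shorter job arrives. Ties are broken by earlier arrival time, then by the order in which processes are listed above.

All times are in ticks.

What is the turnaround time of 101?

Gantt: | 101 0-2 | 104 2-11 | 103 11-18 | 102 18-29 |
Completion: 101=2  102=29  103=18  104=11
Turnaround (C−A): 101=2  102=21  103=9  104=9
Turnaround(101) = completion − arrival = 2 − 0 = 2

2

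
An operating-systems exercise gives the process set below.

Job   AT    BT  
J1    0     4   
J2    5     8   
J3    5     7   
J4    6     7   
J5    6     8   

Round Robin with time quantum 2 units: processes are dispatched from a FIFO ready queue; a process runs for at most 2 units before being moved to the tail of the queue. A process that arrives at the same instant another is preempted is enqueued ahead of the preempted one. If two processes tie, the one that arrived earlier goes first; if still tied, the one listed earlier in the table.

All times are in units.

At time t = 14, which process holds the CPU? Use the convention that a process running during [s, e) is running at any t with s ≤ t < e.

J2

Timeline: | J1 0-4 | idle 4-5 | J2 5-7 | J3 7-9 | J4 9-11 | J5 11-13 | J2 13-15 | J3 15-17 | J4 17-19 | J5 19-21 | J2 21-23 | J3 23-25 | J4 25-27 | J5 27-29 | J2 29-31 | J3 31-32 | J4 32-33 | J5 33-35 |
Completion: J1=4  J2=31  J3=32  J4=33  J5=35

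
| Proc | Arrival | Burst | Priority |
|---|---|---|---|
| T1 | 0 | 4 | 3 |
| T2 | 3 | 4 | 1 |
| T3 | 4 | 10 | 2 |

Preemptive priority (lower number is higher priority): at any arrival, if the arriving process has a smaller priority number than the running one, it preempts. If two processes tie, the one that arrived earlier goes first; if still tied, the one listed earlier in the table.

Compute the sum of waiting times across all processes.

17

Schedule: | T1 0-3 | T2 3-7 | T3 7-17 | T1 17-18 |
Completion: T1=18  T2=7  T3=17
Turnaround (C−A): T1=18  T2=4  T3=13
Waiting = turnaround − burst: T1=14, T2=0, T3=3
Total waiting = 14 + 0 + 3 = 17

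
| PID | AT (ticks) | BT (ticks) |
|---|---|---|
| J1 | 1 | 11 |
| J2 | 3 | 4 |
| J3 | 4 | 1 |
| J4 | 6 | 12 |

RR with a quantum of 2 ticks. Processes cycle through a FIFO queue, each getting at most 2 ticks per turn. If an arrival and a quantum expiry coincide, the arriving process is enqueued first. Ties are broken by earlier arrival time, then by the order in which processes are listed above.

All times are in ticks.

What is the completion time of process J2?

Gantt: | idle 0-1 | J1 1-3 | J2 3-5 | J1 5-7 | J3 7-8 | J2 8-10 | J4 10-12 | J1 12-14 | J4 14-16 | J1 16-18 | J4 18-20 | J1 20-22 | J4 22-24 | J1 24-25 | J4 25-29 |
Completion: J1=25  J2=10  J3=8  J4=29
Turnaround (C−A): J1=24  J2=7  J3=4  J4=23

10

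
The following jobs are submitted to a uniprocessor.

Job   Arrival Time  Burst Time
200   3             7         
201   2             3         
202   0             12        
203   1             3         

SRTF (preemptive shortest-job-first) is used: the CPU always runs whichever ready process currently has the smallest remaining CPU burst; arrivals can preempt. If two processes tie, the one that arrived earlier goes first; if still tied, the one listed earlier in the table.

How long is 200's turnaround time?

Timeline: | 202 0-1 | 203 1-4 | 201 4-7 | 200 7-14 | 202 14-25 |
Completion: 200=14  201=7  202=25  203=4
Turnaround(200) = completion − arrival = 14 − 3 = 11

11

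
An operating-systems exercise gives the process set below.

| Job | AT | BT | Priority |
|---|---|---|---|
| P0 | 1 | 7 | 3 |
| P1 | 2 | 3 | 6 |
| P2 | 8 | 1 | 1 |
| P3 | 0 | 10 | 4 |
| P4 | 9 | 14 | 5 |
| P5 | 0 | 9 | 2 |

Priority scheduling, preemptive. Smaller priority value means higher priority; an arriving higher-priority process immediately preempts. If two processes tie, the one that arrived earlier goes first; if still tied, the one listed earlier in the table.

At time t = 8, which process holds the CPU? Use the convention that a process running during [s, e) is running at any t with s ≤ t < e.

P2

Gantt: | P5 0-8 | P2 8-9 | P5 9-10 | P0 10-17 | P3 17-27 | P4 27-41 | P1 41-44 |
Completion: P0=17  P1=44  P2=9  P3=27  P4=41  P5=10
Turnaround (C−A): P0=16  P1=42  P2=1  P3=27  P4=32  P5=10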